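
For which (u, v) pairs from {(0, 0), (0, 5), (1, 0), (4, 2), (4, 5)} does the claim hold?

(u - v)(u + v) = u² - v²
All pairs

Testing each pair:
(0, 0): LHS = 0, RHS = 0 → holds
(0, 5): LHS = -25, RHS = -25 → holds
(1, 0): LHS = 1, RHS = 1 → holds
(4, 2): LHS = 12, RHS = 12 → holds
(4, 5): LHS = -9, RHS = -9 → holds

Every pair satisfies the claim.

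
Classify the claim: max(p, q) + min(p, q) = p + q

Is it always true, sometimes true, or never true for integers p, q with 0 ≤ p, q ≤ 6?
The identity holds for every pair in the range. For instance at (p, q) = (6, 5): both sides equal 11.

Answer: Always true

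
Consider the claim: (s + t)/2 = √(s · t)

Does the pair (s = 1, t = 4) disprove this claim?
Yes

Substituting s = 1, t = 4:
LHS = (1 + 4)/2 = 5/2
RHS = √(1 · 4) = 2

Since LHS ≠ RHS, this pair disproves the claim.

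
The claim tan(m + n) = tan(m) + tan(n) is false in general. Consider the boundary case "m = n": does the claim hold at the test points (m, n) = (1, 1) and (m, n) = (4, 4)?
No, fails at both test points

At (1, 1): LHS = tan(2) ≈ -2.185 ≠ RHS = 2·tan(1) ≈ 3.115
At (4, 4): LHS = tan(8) ≈ -6.8 ≠ RHS = 2·tan(4) ≈ 2.316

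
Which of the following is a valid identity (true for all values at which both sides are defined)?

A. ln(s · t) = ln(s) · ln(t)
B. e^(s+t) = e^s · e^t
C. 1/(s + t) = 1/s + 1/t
A: fails at (3, 4) — LHS = ln(12) ≈ 2.485, RHS = ln(3)·ln(4) ≈ 1.523.
B: holds — e.g. at (0, 1), both sides equal e ≈ 2.718.
C: fails at (1, 4) — LHS = 1/5, RHS = 5/4.

Answer: B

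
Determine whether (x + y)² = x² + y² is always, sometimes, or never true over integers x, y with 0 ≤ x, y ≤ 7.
Sometimes true

It holds at (x, y) = (4, 0) (both sides equal 16), but fails at (x, y) = (1, 4) (LHS = 25, RHS = 17).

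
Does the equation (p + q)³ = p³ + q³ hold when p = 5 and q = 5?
Fails

Substituting p = 5, q = 5:

LHS = (5 + 5)³ = 1000
RHS = 5³ + 5³ = 250

LHS ≠ RHS, so the equation does not hold at this point.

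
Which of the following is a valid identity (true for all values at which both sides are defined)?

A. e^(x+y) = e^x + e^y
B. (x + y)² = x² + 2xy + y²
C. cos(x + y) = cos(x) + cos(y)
B

A: fails at (2, 3) — LHS = e^5 ≈ 148.4, RHS = e^2 + e^3 ≈ 27.47.
B: holds — e.g. at (3, 5), both sides equal 64.
C: fails at (1, 1) — LHS = cos(2) ≈ -0.4161, RHS = 2·cos(1) ≈ 1.081.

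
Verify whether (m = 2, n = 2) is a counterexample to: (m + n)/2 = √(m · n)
Substituting m = 2, n = 2:
LHS = (2 + 2)/2 = 2
RHS = √(2 · 2) = 2

The sides agree, so this pair does not disprove the claim.

Answer: No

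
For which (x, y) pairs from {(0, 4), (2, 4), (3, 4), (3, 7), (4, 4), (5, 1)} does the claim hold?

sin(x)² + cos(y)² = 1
Testing each pair:
(0, 4): LHS = cos(4)² ≈ 0.4272, RHS = 1 → fails
(2, 4): LHS = cos(4)² + sin(2)² ≈ 1.254, RHS = 1 → fails
(3, 4): LHS = sin(3)² + cos(4)² ≈ 0.4472, RHS = 1 → fails
(3, 7): LHS = sin(3)² + cos(7)² ≈ 0.5883, RHS = 1 → fails
(4, 4): LHS = cos(4)² + sin(4)² = 1, RHS = 1 → holds
(5, 1): LHS = cos(1)² + sin(5)² ≈ 1.211, RHS = 1 → fails

1 of 6 pairs satisfies the claim.

Answer: (4, 4)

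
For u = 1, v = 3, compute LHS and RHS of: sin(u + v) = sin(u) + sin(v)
LHS = sin(1 + 3) = sin(4) ≈ -0.7568
RHS = sin(1) + sin(3) ≈ 0.9826

LHS ≠ RHS (they differ by about 1.739), so the equation does not hold here.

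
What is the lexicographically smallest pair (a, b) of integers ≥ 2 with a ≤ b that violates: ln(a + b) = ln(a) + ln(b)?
(a, b) = (2, 3)

At (2, 2): both sides equal ln(4) ≈ 1.386, so it holds there.

Substituting (2, 3) into the claim:
LHS = ln(2 + 3) = ln(5) ≈ 1.609
RHS = ln(2) + ln(3) ≈ 1.792

Since LHS ≠ RHS, this pair disproves the claim, and no lexicographically smaller pair (a ≤ b, integers ≥ 2) does.

For instance (6, 6) is also a counterexample (LHS = ln(12) ≈ 2.485, RHS = 2·ln(6) ≈ 3.584), but it's lexicographically larger.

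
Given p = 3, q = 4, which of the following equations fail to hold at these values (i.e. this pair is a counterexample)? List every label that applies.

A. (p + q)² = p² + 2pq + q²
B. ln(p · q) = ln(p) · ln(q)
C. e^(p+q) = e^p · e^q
B

Evaluating each claim at the given values:
A. LHS = 49, RHS = 49 → holds here (LHS = RHS)
B. LHS = ln(12) ≈ 2.485, RHS = ln(3)·ln(4) ≈ 1.523 → fails here (LHS ≠ RHS)
C. LHS = e^7 ≈ 1097, RHS = e^7 ≈ 1097 → holds here (LHS = RHS)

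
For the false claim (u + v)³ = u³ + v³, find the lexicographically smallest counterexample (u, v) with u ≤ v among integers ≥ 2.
(u, v) = (2, 2)

Substituting (2, 2) into the claim:
LHS = (2 + 2)³ = 64
RHS = 2³ + 2³ = 16

Since LHS ≠ RHS, this pair disproves the claim, and no lexicographically smaller pair (u ≤ v, integers ≥ 2) does.

For instance (3, 5) is also a counterexample (LHS = 512, RHS = 152), but it's lexicographically larger.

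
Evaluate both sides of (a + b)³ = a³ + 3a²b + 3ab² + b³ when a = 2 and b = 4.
LHS = (2 + 4)³ = 216
RHS = 2³ + 3·2²·4 + 3·2·4² + 4³ = 216

LHS = RHS: the two sides agree.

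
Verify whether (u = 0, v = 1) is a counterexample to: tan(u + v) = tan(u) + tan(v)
No

Substituting u = 0, v = 1:
LHS = tan(0 + 1) = tan(1) ≈ 1.557
RHS = tan(0) + tan(1) = tan(1) ≈ 1.557

The sides agree, so this pair does not disprove the claim.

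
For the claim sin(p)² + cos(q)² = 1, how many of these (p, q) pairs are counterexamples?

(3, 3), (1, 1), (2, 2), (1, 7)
1

Testing each pair:
(3, 3): LHS = sin(3)² + cos(3)² = 1, RHS = 1 → satisfies claim
(1, 1): LHS = cos(1)² + sin(1)² = 1, RHS = 1 → satisfies claim
(2, 2): LHS = cos(2)² + sin(2)² = 1, RHS = 1 → satisfies claim
(1, 7): LHS = cos(7)² + sin(1)² ≈ 1.276, RHS = 1 → counterexample

That makes 1 counterexample.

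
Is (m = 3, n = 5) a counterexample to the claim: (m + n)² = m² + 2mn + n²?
No

Substituting m = 3, n = 5:
LHS = (3 + 5)² = 64
RHS = 3² + 2·3·5 + 5² = 64

The sides agree, so this pair does not disprove the claim.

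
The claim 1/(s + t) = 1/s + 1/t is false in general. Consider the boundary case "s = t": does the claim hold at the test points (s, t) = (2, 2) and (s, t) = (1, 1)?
No, fails at both test points

At (2, 2): LHS = 1/4 ≠ RHS = 1
At (1, 1): LHS = 1/2 ≠ RHS = 2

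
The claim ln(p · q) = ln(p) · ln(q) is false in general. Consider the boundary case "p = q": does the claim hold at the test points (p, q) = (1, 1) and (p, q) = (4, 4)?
Only at (1, 1)

At (1, 1): LHS = 0, RHS = 0 → equal
At (4, 4): LHS = ln(16) ≈ 2.773 ≠ RHS = ln(4)² ≈ 1.922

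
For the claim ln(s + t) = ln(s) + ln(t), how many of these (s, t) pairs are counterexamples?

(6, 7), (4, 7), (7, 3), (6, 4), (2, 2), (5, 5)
Testing each pair:
(6, 7): LHS = ln(13) ≈ 2.565, RHS = ln(6) + ln(7) ≈ 3.738 → counterexample
(4, 7): LHS = ln(11) ≈ 2.398, RHS = ln(4) + ln(7) ≈ 3.332 → counterexample
(7, 3): LHS = ln(10) ≈ 2.303, RHS = ln(3) + ln(7) ≈ 3.045 → counterexample
(6, 4): LHS = ln(10) ≈ 2.303, RHS = ln(4) + ln(6) ≈ 3.178 → counterexample
(2, 2): LHS = ln(4) ≈ 1.386, RHS = 2·ln(2) ≈ 1.386 → satisfies claim
(5, 5): LHS = ln(10) ≈ 2.303, RHS = 2·ln(5) ≈ 3.219 → counterexample

That makes 5 counterexamples.

Answer: 5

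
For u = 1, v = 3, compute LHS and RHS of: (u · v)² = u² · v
LHS = (1 · 3)² = 9
RHS = 1² · 3 = 3

LHS ≠ RHS, so the equation does not hold here.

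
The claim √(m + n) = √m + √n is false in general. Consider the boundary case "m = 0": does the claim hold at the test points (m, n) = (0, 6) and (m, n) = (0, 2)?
At (0, 6): LHS = √(6) ≈ 2.449, RHS = √(6) ≈ 2.449 → equal
At (0, 2): LHS = √(2) ≈ 1.414, RHS = √(2) ≈ 1.414 → equal

So the claim does hold at both of these boundary points, even though it is not an identity.

Answer: Yes, holds at both test points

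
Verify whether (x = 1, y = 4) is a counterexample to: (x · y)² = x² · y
Substituting x = 1, y = 4:
LHS = (1 · 4)² = 16
RHS = 1² · 4 = 4

Since LHS ≠ RHS, this pair disproves the claim.

Answer: Yes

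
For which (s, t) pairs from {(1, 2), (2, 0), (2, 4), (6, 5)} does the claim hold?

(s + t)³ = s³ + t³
Testing each pair:
(1, 2): LHS = 27, RHS = 9 → fails
(2, 0): LHS = 8, RHS = 8 → holds
(2, 4): LHS = 216, RHS = 72 → fails
(6, 5): LHS = 1331, RHS = 341 → fails

1 of 4 pairs satisfies the claim.

Answer: (2, 0)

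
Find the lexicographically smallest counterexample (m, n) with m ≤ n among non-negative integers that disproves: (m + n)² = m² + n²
(m, n) = (1, 1)

At (0, 2): both sides equal 4, so it holds there.
At (0, 3): both sides equal 9, so it holds there.

Substituting (1, 1) into the claim:
LHS = (1 + 1)² = 4
RHS = 1² + 1² = 2

Since LHS ≠ RHS, this pair disproves the claim, and no lexicographically smaller pair (m ≤ n, non-negative integers) does.

For instance (6, 7) is also a counterexample (LHS = 169, RHS = 85), but it's lexicographically larger.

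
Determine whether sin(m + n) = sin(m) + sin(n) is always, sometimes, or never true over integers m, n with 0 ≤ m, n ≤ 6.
It holds at (m, n) = (0, 4) (both sides equal sin(4) ≈ -0.7568), but fails at (m, n) = (3, 6) (LHS = sin(9) ≈ 0.4121, RHS = sin(6) + sin(3) ≈ -0.1383).

Answer: Sometimes true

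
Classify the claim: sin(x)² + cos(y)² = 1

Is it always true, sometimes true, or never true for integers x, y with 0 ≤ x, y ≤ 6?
It holds at (x, y) = (4, 4) (both sides equal 1), but fails at (x, y) = (4, 3) (LHS = sin(4)² + cos(3)² ≈ 1.553, RHS = 1).

Answer: Sometimes true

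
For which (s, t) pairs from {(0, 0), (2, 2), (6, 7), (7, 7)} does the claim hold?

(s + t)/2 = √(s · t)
(0, 0), (2, 2), (7, 7)

Testing each pair:
(0, 0): LHS = 0, RHS = 0 → holds
(2, 2): LHS = 2, RHS = 2 → holds
(6, 7): LHS = 13/2, RHS = √(42) ≈ 6.481 → fails
(7, 7): LHS = 7, RHS = 7 → holds

3 of 4 pairs satisfy the claim.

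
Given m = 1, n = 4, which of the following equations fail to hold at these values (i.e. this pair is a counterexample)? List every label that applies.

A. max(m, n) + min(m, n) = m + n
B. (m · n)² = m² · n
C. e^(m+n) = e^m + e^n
B, C

Evaluating each claim at the given values:
A. LHS = 5, RHS = 5 → holds here (LHS = RHS)
B. LHS = 16, RHS = 4 → fails here (LHS ≠ RHS)
C. LHS = e^5 ≈ 148.4, RHS = e + e^4 ≈ 57.32 → fails here (LHS ≠ RHS)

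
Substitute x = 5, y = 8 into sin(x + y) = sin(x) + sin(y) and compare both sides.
LHS = sin(5 + 8) = sin(13) ≈ 0.4202
RHS = sin(5) + sin(8) ≈ 0.03043

LHS ≠ RHS (they differ by about 0.3897), so the equation does not hold here.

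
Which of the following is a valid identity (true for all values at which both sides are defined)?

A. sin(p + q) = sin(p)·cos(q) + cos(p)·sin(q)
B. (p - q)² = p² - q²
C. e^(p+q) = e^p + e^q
A

A: holds — e.g. at (3, 3), both sides equal sin(6) ≈ -0.2794.
B: fails at (2, 5) — LHS = 9, RHS = -21.
C: fails at (5, 5) — LHS = e^10 ≈ 22026.5, RHS = 2·e^5 ≈ 296.8.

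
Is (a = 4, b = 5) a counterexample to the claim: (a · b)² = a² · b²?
No

Substituting a = 4, b = 5:
LHS = (4 · 5)² = 400
RHS = 4² · 5² = 400

The sides agree, so this pair does not disprove the claim.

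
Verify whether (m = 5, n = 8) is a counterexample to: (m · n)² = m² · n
Substituting m = 5, n = 8:
LHS = (5 · 8)² = 1600
RHS = 5² · 8 = 200

Since LHS ≠ RHS, this pair disproves the claim.

Answer: Yes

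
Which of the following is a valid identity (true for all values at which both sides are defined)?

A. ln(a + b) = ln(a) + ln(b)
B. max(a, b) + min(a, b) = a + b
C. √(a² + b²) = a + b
A: fails at (1, 3) — LHS = ln(4) ≈ 1.386, RHS = ln(3) ≈ 1.099.
B: holds — e.g. at (1, 3), both sides equal 4.
C: fails at (6, 7) — LHS = √(85) ≈ 9.22, RHS = 13.

Answer: B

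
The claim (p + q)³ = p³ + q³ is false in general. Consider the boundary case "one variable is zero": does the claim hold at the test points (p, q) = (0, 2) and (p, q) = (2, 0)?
Yes, holds at both test points

At (0, 2): LHS = 8, RHS = 8 → equal
At (2, 0): LHS = 8, RHS = 8 → equal

So the claim does hold at both of these boundary points, even though it is not an identity.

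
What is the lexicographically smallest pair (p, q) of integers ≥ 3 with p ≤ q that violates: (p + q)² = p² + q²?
(p, q) = (3, 3)

Substituting (3, 3) into the claim:
LHS = (3 + 3)² = 36
RHS = 3² + 3² = 18

Since LHS ≠ RHS, this pair disproves the claim, and no lexicographically smaller pair (p ≤ q, integers ≥ 3) does.

For instance (5, 7) is also a counterexample (LHS = 144, RHS = 74), but it's lexicographically larger.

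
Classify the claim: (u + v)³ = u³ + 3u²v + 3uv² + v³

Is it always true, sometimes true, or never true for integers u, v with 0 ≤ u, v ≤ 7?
Always true

The identity holds for every pair in the range. For instance at (u, v) = (4, 2): both sides equal 216.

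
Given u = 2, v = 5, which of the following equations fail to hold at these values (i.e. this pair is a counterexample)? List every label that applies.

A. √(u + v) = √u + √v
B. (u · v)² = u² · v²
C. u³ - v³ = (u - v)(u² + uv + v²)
Evaluating each claim at the given values:
A. LHS = √(7) ≈ 2.646, RHS = √(2) + √(5) ≈ 3.65 → fails here (LHS ≠ RHS)
B. LHS = 100, RHS = 100 → holds here (LHS = RHS)
C. LHS = -117, RHS = -117 → holds here (LHS = RHS)

Answer: A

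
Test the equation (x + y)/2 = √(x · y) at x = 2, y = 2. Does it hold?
Substituting x = 2, y = 2:

LHS = (2 + 2)/2 = 2
RHS = √(2 · 2) = 2

LHS = RHS, so the equation holds at this point.

Answer: Holds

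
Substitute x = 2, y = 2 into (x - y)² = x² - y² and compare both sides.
LHS = (2 - 2)² = 0
RHS = 2² - 2² = 0

LHS = RHS: the two sides agree.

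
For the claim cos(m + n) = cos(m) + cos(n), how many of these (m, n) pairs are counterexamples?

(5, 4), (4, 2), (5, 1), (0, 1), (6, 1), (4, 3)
6

Testing each pair:
(5, 4): LHS = cos(9) ≈ -0.9111, RHS = cos(4) + cos(5) ≈ -0.37 → counterexample
(4, 2): LHS = cos(6) ≈ 0.9602, RHS = cos(4) + cos(2) ≈ -1.07 → counterexample
(5, 1): LHS = cos(6) ≈ 0.9602, RHS = cos(5) + cos(1) ≈ 0.824 → counterexample
(0, 1): LHS = cos(1) ≈ 0.5403, RHS = cos(1) + 1 ≈ 1.54 → counterexample
(6, 1): LHS = cos(7) ≈ 0.7539, RHS = cos(1) + cos(6) ≈ 1.5 → counterexample
(4, 3): LHS = cos(7) ≈ 0.7539, RHS = cos(3) + cos(4) ≈ -1.644 → counterexample

That makes 6 counterexamples.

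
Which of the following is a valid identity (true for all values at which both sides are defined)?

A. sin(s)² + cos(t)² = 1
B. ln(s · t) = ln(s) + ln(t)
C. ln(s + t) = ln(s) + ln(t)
A: fails at (2, 4) — LHS = cos(4)² + sin(2)² ≈ 1.254, RHS = 1.
B: holds — e.g. at (4, 6), both sides equal ln(24) ≈ 3.178.
C: fails at (2, 3) — LHS = ln(5) ≈ 1.609, RHS = ln(2) + ln(3) ≈ 1.792.

Answer: B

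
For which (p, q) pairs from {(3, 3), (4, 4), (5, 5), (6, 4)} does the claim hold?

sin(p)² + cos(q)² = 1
(3, 3), (4, 4), (5, 5)

Testing each pair:
(3, 3): LHS = sin(3)² + cos(3)² = 1, RHS = 1 → holds
(4, 4): LHS = cos(4)² + sin(4)² = 1, RHS = 1 → holds
(5, 5): LHS = cos(5)² + sin(5)² = 1, RHS = 1 → holds
(6, 4): LHS = sin(6)² + cos(4)² ≈ 0.5053, RHS = 1 → fails

3 of 4 pairs satisfy the claim.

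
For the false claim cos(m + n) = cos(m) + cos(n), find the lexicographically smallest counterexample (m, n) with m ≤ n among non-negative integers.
Substituting (0, 0) into the claim:
LHS = cos(0 + 0) = 1
RHS = cos(0) + cos(0) = 2

Since LHS ≠ RHS, this pair disproves the claim, and no lexicographically smaller pair (m ≤ n, non-negative integers) does.

For instance (0, 5) is also a counterexample (LHS = cos(5) ≈ 0.2837, RHS = cos(5) + 1 ≈ 1.284), but it's lexicographically larger.

Answer: (m, n) = (0, 0)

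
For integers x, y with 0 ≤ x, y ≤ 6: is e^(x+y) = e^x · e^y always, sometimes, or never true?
Always true

The identity holds for every pair in the range. For instance at (x, y) = (6, 4): both sides equal e^10 ≈ 22026.5.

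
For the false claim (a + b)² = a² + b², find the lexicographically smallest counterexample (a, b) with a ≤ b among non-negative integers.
(a, b) = (1, 1)

At (0, 1): both sides equal 1, so it holds there.
At (0, 2): both sides equal 4, so it holds there.

Substituting (1, 1) into the claim:
LHS = (1 + 1)² = 4
RHS = 1² + 1² = 2

Since LHS ≠ RHS, this pair disproves the claim, and no lexicographically smaller pair (a ≤ b, non-negative integers) does.

For instance (1, 6) is also a counterexample (LHS = 49, RHS = 37), but it's lexicographically larger.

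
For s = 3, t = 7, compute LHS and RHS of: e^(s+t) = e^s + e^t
LHS = e^(3+7) = e^10 ≈ 22026.5
RHS = e^3 + e^7 ≈ 1117

LHS ≠ RHS (they differ by about 20909.7), so the equation does not hold here.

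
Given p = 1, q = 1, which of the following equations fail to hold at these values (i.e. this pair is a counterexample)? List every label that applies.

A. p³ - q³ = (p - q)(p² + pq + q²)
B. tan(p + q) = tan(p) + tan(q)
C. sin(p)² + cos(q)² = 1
Evaluating each claim at the given values:
A. LHS = 0, RHS = 0 → holds here (LHS = RHS)
B. LHS = tan(2) ≈ -2.185, RHS = 2·tan(1) ≈ 3.115 → fails here (LHS ≠ RHS)
C. LHS = cos(1)² + sin(1)² = 1, RHS = 1 → holds here (LHS = RHS)

Answer: B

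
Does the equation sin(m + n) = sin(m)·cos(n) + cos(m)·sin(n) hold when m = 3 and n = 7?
Substituting m = 3, n = 7:

LHS = sin(3 + 7) = sin(10) ≈ -0.544
RHS = sin(3)·cos(7) + cos(3)·sin(7) = sin(7)·cos(3) + sin(3)·cos(7) ≈ -0.544

LHS = RHS, so the equation holds at this point.

Answer: Holds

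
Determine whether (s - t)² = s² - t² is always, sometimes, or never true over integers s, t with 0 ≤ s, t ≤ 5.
Sometimes true

It holds at (s, t) = (0, 0) (both sides equal 0), but fails at (s, t) = (2, 1) (LHS = 1, RHS = 3).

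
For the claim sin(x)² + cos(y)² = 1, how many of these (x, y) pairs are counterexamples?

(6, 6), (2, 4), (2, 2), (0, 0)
Testing each pair:
(6, 6): LHS = sin(6)² + cos(6)² = 1, RHS = 1 → satisfies claim
(2, 4): LHS = cos(4)² + sin(2)² ≈ 1.254, RHS = 1 → counterexample
(2, 2): LHS = cos(2)² + sin(2)² = 1, RHS = 1 → satisfies claim
(0, 0): LHS = 1, RHS = 1 → satisfies claim

That makes 1 counterexample.

Answer: 1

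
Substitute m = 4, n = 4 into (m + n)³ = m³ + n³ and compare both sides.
LHS = (4 + 4)³ = 512
RHS = 4³ + 4³ = 128

LHS ≠ RHS, so the equation does not hold here.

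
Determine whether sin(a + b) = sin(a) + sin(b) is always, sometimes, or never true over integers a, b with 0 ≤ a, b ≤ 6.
It holds at (a, b) = (2, 0) (both sides equal sin(2) ≈ 0.9093), but fails at (a, b) = (5, 1) (LHS = sin(6) ≈ -0.2794, RHS = sin(5) + sin(1) ≈ -0.1175).

Answer: Sometimes true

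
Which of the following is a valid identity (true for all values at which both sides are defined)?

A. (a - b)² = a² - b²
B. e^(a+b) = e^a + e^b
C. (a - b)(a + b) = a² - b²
A: fails at (2, 3) — LHS = 1, RHS = -5.
B: fails at (4, 4) — LHS = e^8 ≈ 2981, RHS = 2·e^4 ≈ 109.2.
C: holds — e.g. at (4, 5), both sides equal -9.

Answer: C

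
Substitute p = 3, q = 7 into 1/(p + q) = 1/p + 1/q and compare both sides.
LHS = 1/(3 + 7) = 1/10
RHS = 1/3 + 1/7 = 10/21

LHS ≠ RHS, so the equation does not hold here.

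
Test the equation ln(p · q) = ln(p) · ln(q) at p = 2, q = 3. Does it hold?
Substituting p = 2, q = 3:

LHS = ln(2 · 3) = ln(6) ≈ 1.792
RHS = ln(2) · ln(3) ≈ 0.7615

LHS ≠ RHS, so the equation does not hold at this point.

Answer: Fails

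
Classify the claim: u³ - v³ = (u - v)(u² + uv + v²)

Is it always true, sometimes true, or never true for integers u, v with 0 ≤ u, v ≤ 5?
The identity holds for every pair in the range. For instance at (u, v) = (1, 2): both sides equal -7.

Answer: Always true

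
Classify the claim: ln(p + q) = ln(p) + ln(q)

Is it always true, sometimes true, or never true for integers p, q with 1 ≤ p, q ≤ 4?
It holds at (p, q) = (2, 2) (both sides equal ln(4) ≈ 1.386), but fails at (p, q) = (3, 3) (LHS = ln(6) ≈ 1.792, RHS = 2·ln(3) ≈ 2.197).

Answer: Sometimes true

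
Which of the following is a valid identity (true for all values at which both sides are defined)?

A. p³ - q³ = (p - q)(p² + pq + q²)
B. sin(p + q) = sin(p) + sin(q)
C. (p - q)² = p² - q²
A

A: holds — e.g. at (6, 7), both sides equal -127.
B: fails at (4, 4) — LHS = sin(8) ≈ 0.9894, RHS = 2·sin(4) ≈ -1.514.
C: fails at (2, 7) — LHS = 25, RHS = -45.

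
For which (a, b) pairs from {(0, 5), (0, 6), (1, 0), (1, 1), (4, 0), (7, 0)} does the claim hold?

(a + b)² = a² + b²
(0, 5), (0, 6), (1, 0), (4, 0), (7, 0)

Testing each pair:
(0, 5): LHS = 25, RHS = 25 → holds
(0, 6): LHS = 36, RHS = 36 → holds
(1, 0): LHS = 1, RHS = 1 → holds
(1, 1): LHS = 4, RHS = 2 → fails
(4, 0): LHS = 16, RHS = 16 → holds
(7, 0): LHS = 49, RHS = 49 → holds

5 of 6 pairs satisfy the claim.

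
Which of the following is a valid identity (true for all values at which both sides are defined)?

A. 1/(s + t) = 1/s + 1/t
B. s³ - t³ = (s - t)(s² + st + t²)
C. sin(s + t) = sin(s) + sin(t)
A: fails at (2, 2) — LHS = 1/4, RHS = 1.
B: holds — e.g. at (2, 3), both sides equal -19.
C: fails at (1, 4) — LHS = sin(5) ≈ -0.9589, RHS = sin(4) + sin(1) ≈ 0.08467.

Answer: B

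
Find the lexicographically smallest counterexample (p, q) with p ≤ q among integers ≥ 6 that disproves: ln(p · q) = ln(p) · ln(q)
Substituting (6, 6) into the claim:
LHS = ln(6 · 6) = ln(36) ≈ 3.584
RHS = ln(6) · ln(6) = ln(6)² ≈ 3.21

Since LHS ≠ RHS, this pair disproves the claim, and no lexicographically smaller pair (p ≤ q, integers ≥ 6) does.

For instance (12, 12) is also a counterexample (LHS = ln(144) ≈ 4.97, RHS = ln(12)² ≈ 6.175), but it's lexicographically larger.

Answer: (p, q) = (6, 6)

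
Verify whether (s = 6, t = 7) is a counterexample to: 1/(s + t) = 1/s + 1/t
Substituting s = 6, t = 7:
LHS = 1/(6 + 7) = 1/13
RHS = 1/6 + 1/7 = 13/42

Since LHS ≠ RHS, this pair disproves the claim.

Answer: Yes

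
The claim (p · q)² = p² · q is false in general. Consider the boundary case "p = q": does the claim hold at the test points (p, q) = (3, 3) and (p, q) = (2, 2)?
No, fails at both test points

At (3, 3): LHS = 81 ≠ RHS = 27
At (2, 2): LHS = 16 ≠ RHS = 8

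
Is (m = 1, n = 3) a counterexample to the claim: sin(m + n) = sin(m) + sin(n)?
Yes

Substituting m = 1, n = 3:
LHS = sin(1 + 3) = sin(4) ≈ -0.7568
RHS = sin(1) + sin(3) ≈ 0.9826

Since LHS ≠ RHS, this pair disproves the claim.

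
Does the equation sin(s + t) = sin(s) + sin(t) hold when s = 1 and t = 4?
Fails

Substituting s = 1, t = 4:

LHS = sin(1 + 4) = sin(5) ≈ -0.9589
RHS = sin(1) + sin(4) ≈ 0.08467

LHS ≠ RHS, so the equation does not hold at this point.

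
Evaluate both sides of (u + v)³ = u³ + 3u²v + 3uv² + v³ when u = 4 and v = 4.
LHS = (4 + 4)³ = 512
RHS = 4³ + 3·4²·4 + 3·4·4² + 4³ = 512

LHS = RHS: the two sides agree.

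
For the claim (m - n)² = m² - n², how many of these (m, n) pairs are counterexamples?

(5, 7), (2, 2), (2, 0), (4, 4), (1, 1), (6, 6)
1

Testing each pair:
(5, 7): LHS = 4, RHS = -24 → counterexample
(2, 2): LHS = 0, RHS = 0 → satisfies claim
(2, 0): LHS = 4, RHS = 4 → satisfies claim
(4, 4): LHS = 0, RHS = 0 → satisfies claim
(1, 1): LHS = 0, RHS = 0 → satisfies claim
(6, 6): LHS = 0, RHS = 0 → satisfies claim

That makes 1 counterexample.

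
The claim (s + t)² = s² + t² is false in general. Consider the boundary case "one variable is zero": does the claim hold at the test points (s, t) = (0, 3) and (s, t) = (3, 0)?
Yes, holds at both test points

At (0, 3): LHS = 9, RHS = 9 → equal
At (3, 0): LHS = 9, RHS = 9 → equal

So the claim does hold at both of these boundary points, even though it is not an identity.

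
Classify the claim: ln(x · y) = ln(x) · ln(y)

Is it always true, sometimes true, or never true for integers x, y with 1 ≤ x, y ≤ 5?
Sometimes true

It holds at (x, y) = (1, 1) (both sides equal 0), but fails at (x, y) = (3, 1) (LHS = ln(3) ≈ 1.099, RHS = 0).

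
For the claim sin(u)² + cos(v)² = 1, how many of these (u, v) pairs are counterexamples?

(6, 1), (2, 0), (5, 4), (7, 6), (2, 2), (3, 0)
5

Testing each pair:
(6, 1): LHS = sin(6)² + cos(1)² ≈ 0.37, RHS = 1 → counterexample
(2, 0): LHS = sin(2)² + 1 ≈ 1.827, RHS = 1 → counterexample
(5, 4): LHS = cos(4)² + sin(5)² ≈ 1.347, RHS = 1 → counterexample
(7, 6): LHS = sin(7)² + cos(6)² ≈ 1.354, RHS = 1 → counterexample
(2, 2): LHS = cos(2)² + sin(2)² = 1, RHS = 1 → satisfies claim
(3, 0): LHS = sin(3)² + 1 ≈ 1.02, RHS = 1 → counterexample

That makes 5 counterexamples.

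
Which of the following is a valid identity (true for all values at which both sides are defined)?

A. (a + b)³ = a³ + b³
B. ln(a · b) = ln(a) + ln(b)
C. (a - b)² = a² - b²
B

A: fails at (5, 5) — LHS = 1000, RHS = 250.
B: holds — e.g. at (1, 4), both sides equal ln(4) ≈ 1.386.
C: fails at (3, 4) — LHS = 1, RHS = -7.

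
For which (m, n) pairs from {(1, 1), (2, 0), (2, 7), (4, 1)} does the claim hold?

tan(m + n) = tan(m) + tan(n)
(2, 0)

Testing each pair:
(1, 1): LHS = tan(2) ≈ -2.185, RHS = 2·tan(1) ≈ 3.115 → fails
(2, 0): LHS = tan(2) ≈ -2.185, RHS = tan(2) ≈ -2.185 → holds
(2, 7): LHS = tan(9) ≈ -0.4523, RHS = tan(2) + tan(7) ≈ -1.314 → fails
(4, 1): LHS = tan(5) ≈ -3.381, RHS = tan(4) + tan(1) ≈ 2.715 → fails

1 of 4 pairs satisfies the claim.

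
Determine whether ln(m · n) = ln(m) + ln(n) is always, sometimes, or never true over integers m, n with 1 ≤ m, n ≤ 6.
The identity holds for every pair in the range. For instance at (m, n) = (1, 4): both sides equal ln(4) ≈ 1.386.

Answer: Always true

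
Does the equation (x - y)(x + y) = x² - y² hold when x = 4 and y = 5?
Holds

Substituting x = 4, y = 5:

LHS = (4 - 5)(4 + 5) = -9
RHS = 4² - 5² = -9

LHS = RHS, so the equation holds at this point.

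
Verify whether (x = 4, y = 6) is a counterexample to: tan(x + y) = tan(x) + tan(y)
Substituting x = 4, y = 6:
LHS = tan(4 + 6) = tan(10) ≈ 0.6484
RHS = tan(4) + tan(6) ≈ 0.8668

Since LHS ≠ RHS, this pair disproves the claim.

Answer: Yes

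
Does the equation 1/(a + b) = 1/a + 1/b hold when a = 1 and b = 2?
Fails

Substituting a = 1, b = 2:

LHS = 1/(1 + 2) = 1/3
RHS = 1/1 + 1/2 = 3/2

LHS ≠ RHS, so the equation does not hold at this point.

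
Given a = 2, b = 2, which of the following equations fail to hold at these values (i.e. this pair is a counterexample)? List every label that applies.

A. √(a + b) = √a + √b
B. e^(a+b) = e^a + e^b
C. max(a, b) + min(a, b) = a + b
Evaluating each claim at the given values:
A. LHS = 2, RHS = 2·√(2) ≈ 2.828 → fails here (LHS ≠ RHS)
B. LHS = e^4 ≈ 54.6, RHS = 2·e^2 ≈ 14.78 → fails here (LHS ≠ RHS)
C. LHS = 4, RHS = 4 → holds here (LHS = RHS)

Answer: A, B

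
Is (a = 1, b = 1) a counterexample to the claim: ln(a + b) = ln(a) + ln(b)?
Substituting a = 1, b = 1:
LHS = ln(1 + 1) = ln(2) ≈ 0.6931
RHS = ln(1) + ln(1) = 0

Since LHS ≠ RHS, this pair disproves the claim.

Answer: Yes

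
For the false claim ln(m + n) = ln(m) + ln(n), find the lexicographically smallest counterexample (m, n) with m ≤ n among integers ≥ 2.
(m, n) = (2, 3)

At (2, 2): both sides equal ln(4) ≈ 1.386, so it holds there.

Substituting (2, 3) into the claim:
LHS = ln(2 + 3) = ln(5) ≈ 1.609
RHS = ln(2) + ln(3) ≈ 1.792

Since LHS ≠ RHS, this pair disproves the claim, and no lexicographically smaller pair (m ≤ n, integers ≥ 2) does.

For instance (7, 9) is also a counterexample (LHS = ln(16) ≈ 2.773, RHS = ln(7) + ln(9) ≈ 4.143), but it's lexicographically larger.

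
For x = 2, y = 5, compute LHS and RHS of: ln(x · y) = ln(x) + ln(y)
LHS = ln(2 · 5) = ln(10) ≈ 2.303
RHS = ln(2) + ln(5) ≈ 2.303

LHS = RHS: the two sides agree.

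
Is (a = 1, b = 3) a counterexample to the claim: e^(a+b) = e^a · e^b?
Substituting a = 1, b = 3:
LHS = e^(1+3) = e^4 ≈ 54.6
RHS = e^1 · e^3 = e^4 ≈ 54.6

The sides agree, so this pair does not disprove the claim.

Answer: No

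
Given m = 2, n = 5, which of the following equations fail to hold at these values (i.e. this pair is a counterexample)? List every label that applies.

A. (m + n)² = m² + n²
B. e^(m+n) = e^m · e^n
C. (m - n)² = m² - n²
Evaluating each claim at the given values:
A. LHS = 49, RHS = 29 → fails here (LHS ≠ RHS)
B. LHS = e^7 ≈ 1097, RHS = e^7 ≈ 1097 → holds here (LHS = RHS)
C. LHS = 9, RHS = -21 → fails here (LHS ≠ RHS)

Answer: A, C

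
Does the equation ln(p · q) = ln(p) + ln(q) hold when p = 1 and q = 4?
Substituting p = 1, q = 4:

LHS = ln(1 · 4) = ln(4) ≈ 1.386
RHS = ln(1) + ln(4) = ln(4) ≈ 1.386

LHS = RHS, so the equation holds at this point.

Answer: Holds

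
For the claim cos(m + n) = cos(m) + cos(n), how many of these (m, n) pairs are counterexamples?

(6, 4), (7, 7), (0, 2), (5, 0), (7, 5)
Testing each pair:
(6, 4): LHS = cos(10) ≈ -0.8391, RHS = cos(4) + cos(6) ≈ 0.3065 → counterexample
(7, 7): LHS = cos(14) ≈ 0.1367, RHS = 2·cos(7) ≈ 1.508 → counterexample
(0, 2): LHS = cos(2) ≈ -0.4161, RHS = cos(2) + 1 ≈ 0.5839 → counterexample
(5, 0): LHS = cos(5) ≈ 0.2837, RHS = cos(5) + 1 ≈ 1.284 → counterexample
(7, 5): LHS = cos(12) ≈ 0.8439, RHS = cos(5) + cos(7) ≈ 1.038 → counterexample

That makes 5 counterexamples.

Answer: 5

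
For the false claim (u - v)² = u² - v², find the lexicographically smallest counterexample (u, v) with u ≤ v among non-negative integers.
At (0, 0): both sides equal 0, so it holds there.

Substituting (0, 1) into the claim:
LHS = (0 - 1)² = 1
RHS = 0² - 1² = -1

Since LHS ≠ RHS, this pair disproves the claim, and no lexicographically smaller pair (u ≤ v, non-negative integers) does.

For instance (2, 7) is also a counterexample (LHS = 25, RHS = -45), but it's lexicographically larger.

Answer: (u, v) = (0, 1)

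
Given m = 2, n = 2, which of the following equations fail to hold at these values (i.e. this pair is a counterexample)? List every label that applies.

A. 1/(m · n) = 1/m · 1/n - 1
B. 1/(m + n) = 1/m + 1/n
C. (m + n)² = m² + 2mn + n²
A, B

Evaluating each claim at the given values:
A. LHS = 1/4, RHS = -3/4 → fails here (LHS ≠ RHS)
B. LHS = 1/4, RHS = 1 → fails here (LHS ≠ RHS)
C. LHS = 16, RHS = 16 → holds here (LHS = RHS)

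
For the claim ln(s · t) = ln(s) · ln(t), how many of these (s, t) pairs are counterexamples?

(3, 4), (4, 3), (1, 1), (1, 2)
3

Testing each pair:
(3, 4): LHS = ln(12) ≈ 2.485, RHS = ln(3)·ln(4) ≈ 1.523 → counterexample
(4, 3): LHS = ln(12) ≈ 2.485, RHS = ln(3)·ln(4) ≈ 1.523 → counterexample
(1, 1): LHS = 0, RHS = 0 → satisfies claim
(1, 2): LHS = ln(2) ≈ 0.6931, RHS = 0 → counterexample

That makes 3 counterexamples.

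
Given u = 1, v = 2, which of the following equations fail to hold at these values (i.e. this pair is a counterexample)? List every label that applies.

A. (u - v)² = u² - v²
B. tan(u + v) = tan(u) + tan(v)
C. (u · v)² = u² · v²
A, B

Evaluating each claim at the given values:
A. LHS = 1, RHS = -3 → fails here (LHS ≠ RHS)
B. LHS = tan(3) ≈ -0.1425, RHS = tan(2) + tan(1) ≈ -0.6276 → fails here (LHS ≠ RHS)
C. LHS = 4, RHS = 4 → holds here (LHS = RHS)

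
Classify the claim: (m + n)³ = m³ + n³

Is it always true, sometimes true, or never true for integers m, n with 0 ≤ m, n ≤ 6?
It holds at (m, n) = (5, 0) (both sides equal 125), but fails at (m, n) = (1, 2) (LHS = 27, RHS = 9).

Answer: Sometimes true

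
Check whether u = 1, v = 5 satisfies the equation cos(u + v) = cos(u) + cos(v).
Fails

Substituting u = 1, v = 5:

LHS = cos(1 + 5) = cos(6) ≈ 0.9602
RHS = cos(1) + cos(5) ≈ 0.824

LHS ≠ RHS, so the equation does not hold at this point.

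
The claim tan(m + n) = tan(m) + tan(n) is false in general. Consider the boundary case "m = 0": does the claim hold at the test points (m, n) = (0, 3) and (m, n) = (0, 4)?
At (0, 3): LHS = tan(3) ≈ -0.1425, RHS = tan(3) ≈ -0.1425 → equal
At (0, 4): LHS = tan(4) ≈ 1.158, RHS = tan(4) ≈ 1.158 → equal

So the claim does hold at both of these boundary points, even though it is not an identity.

Answer: Yes, holds at both test points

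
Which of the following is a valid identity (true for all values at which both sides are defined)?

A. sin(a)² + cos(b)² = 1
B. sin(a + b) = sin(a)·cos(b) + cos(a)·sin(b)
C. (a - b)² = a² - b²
A: fails at (1, 4) — LHS = cos(4)² + sin(1)² ≈ 1.135, RHS = 1.
B: holds — e.g. at (3, 3), both sides equal sin(6) ≈ -0.2794.
C: fails at (4, 5) — LHS = 1, RHS = -9.

Answer: B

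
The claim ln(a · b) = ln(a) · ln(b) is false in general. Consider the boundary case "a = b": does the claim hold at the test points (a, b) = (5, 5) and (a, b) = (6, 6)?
No, fails at both test points

At (5, 5): LHS = ln(25) ≈ 3.219 ≠ RHS = ln(5)² ≈ 2.59
At (6, 6): LHS = ln(36) ≈ 3.584 ≠ RHS = ln(6)² ≈ 3.21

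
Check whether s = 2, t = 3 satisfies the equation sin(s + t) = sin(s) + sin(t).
Fails

Substituting s = 2, t = 3:

LHS = sin(2 + 3) = sin(5) ≈ -0.9589
RHS = sin(2) + sin(3) ≈ 1.05

LHS ≠ RHS, so the equation does not hold at this point.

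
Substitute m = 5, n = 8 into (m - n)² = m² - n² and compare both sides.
LHS = (5 - 8)² = 9
RHS = 5² - 8² = -39

LHS ≠ RHS, so the equation does not hold here.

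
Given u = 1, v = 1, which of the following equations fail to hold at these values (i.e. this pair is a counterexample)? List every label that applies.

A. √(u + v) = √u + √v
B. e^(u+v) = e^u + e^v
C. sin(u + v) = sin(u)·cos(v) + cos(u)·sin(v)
A, B

Evaluating each claim at the given values:
A. LHS = √(2) ≈ 1.414, RHS = 2 → fails here (LHS ≠ RHS)
B. LHS = e^2 ≈ 7.389, RHS = 2·e ≈ 5.437 → fails here (LHS ≠ RHS)
C. LHS = sin(2) ≈ 0.9093, RHS = 2·sin(1)·cos(1) ≈ 0.9093 → holds here (LHS = RHS)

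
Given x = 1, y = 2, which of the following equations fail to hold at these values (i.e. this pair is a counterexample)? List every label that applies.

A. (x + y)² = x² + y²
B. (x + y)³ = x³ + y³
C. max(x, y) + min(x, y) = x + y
Evaluating each claim at the given values:
A. LHS = 9, RHS = 5 → fails here (LHS ≠ RHS)
B. LHS = 27, RHS = 9 → fails here (LHS ≠ RHS)
C. LHS = 3, RHS = 3 → holds here (LHS = RHS)

Answer: A, B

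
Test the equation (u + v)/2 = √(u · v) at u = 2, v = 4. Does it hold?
Substituting u = 2, v = 4:

LHS = (2 + 4)/2 = 3
RHS = √(2 · 4) = 2·√(2) ≈ 2.828

LHS ≠ RHS, so the equation does not hold at this point.

Answer: Fails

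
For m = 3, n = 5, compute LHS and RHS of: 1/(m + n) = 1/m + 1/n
LHS = 1/(3 + 5) = 1/8
RHS = 1/3 + 1/5 = 8/15

LHS ≠ RHS, so the equation does not hold here.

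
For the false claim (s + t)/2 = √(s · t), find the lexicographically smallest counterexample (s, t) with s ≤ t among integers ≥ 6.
(s, t) = (6, 7)

At (6, 6): both sides equal 6, so it holds there.

Substituting (6, 7) into the claim:
LHS = (6 + 7)/2 = 13/2
RHS = √(6 · 7) = √(42) ≈ 6.481

Since LHS ≠ RHS, this pair disproves the claim, and no lexicographically smaller pair (s ≤ t, integers ≥ 6) does.

For instance (7, 13) is also a counterexample (LHS = 10, RHS = √(91) ≈ 9.539), but it's lexicographically larger.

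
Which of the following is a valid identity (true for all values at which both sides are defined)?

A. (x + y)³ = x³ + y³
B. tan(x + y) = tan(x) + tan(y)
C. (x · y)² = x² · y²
C

A: fails at (3, 7) — LHS = 1000, RHS = 370.
B: fails at (2, 3) — LHS = tan(5) ≈ -3.381, RHS = tan(2) + tan(3) ≈ -2.328.
C: holds — e.g. at (3, 4), both sides equal 144.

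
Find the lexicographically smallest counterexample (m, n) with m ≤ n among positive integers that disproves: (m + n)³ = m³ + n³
Substituting (1, 1) into the claim:
LHS = (1 + 1)³ = 8
RHS = 1³ + 1³ = 2

Since LHS ≠ RHS, this pair disproves the claim, and no lexicographically smaller pair (m ≤ n, positive integers) does.

For instance (2, 8) is also a counterexample (LHS = 1000, RHS = 520), but it's lexicographically larger.

Answer: (m, n) = (1, 1)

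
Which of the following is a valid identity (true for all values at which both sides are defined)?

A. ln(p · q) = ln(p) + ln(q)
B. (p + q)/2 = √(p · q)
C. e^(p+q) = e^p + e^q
A

A: holds — e.g. at (4, 5), both sides equal ln(20) ≈ 2.996.
B: fails at (4, 5) — LHS = 9/2, RHS = 2·√(5) ≈ 4.472.
C: fails at (2, 4) — LHS = e^6 ≈ 403.4, RHS = e^2 + e^4 ≈ 61.99.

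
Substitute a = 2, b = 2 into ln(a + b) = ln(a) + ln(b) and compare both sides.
LHS = ln(2 + 2) = ln(4) ≈ 1.386
RHS = ln(2) + ln(2) = 2·ln(2) ≈ 1.386

LHS = RHS: the two sides agree.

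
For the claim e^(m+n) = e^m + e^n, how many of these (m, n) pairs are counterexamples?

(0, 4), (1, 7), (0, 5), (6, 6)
4

Testing each pair:
(0, 4): LHS = e^4 ≈ 54.6, RHS = 1 + e^4 ≈ 55.6 → counterexample
(1, 7): LHS = e^8 ≈ 2981, RHS = e + e^7 ≈ 1099 → counterexample
(0, 5): LHS = e^5 ≈ 148.4, RHS = 1 + e^5 ≈ 149.4 → counterexample
(6, 6): LHS = e^12 ≈ 162754.8, RHS = 2·e^6 ≈ 806.9 → counterexample

That makes 4 counterexamples.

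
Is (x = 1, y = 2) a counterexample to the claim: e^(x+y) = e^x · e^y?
Substituting x = 1, y = 2:
LHS = e^(1+2) = e^3 ≈ 20.09
RHS = e^1 · e^2 = e^3 ≈ 20.09

The sides agree, so this pair does not disprove the claim.

Answer: No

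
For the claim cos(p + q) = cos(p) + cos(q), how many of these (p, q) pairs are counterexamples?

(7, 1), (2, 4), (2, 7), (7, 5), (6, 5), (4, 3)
Testing each pair:
(7, 1): LHS = cos(8) ≈ -0.1455, RHS = cos(1) + cos(7) ≈ 1.294 → counterexample
(2, 4): LHS = cos(6) ≈ 0.9602, RHS = cos(4) + cos(2) ≈ -1.07 → counterexample
(2, 7): LHS = cos(9) ≈ -0.9111, RHS = cos(2) + cos(7) ≈ 0.3378 → counterexample
(7, 5): LHS = cos(12) ≈ 0.8439, RHS = cos(5) + cos(7) ≈ 1.038 → counterexample
(6, 5): LHS = cos(11) ≈ 0.004426, RHS = cos(5) + cos(6) ≈ 1.244 → counterexample
(4, 3): LHS = cos(7) ≈ 0.7539, RHS = cos(3) + cos(4) ≈ -1.644 → counterexample

That makes 6 counterexamples.

Answer: 6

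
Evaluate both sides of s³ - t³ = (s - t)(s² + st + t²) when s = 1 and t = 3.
LHS = 1³ - 3³ = -26
RHS = (1 - 3)(1² + 1·3 + 3²) = -26

LHS = RHS: the two sides agree.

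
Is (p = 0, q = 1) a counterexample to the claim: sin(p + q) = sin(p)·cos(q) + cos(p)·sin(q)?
Substituting p = 0, q = 1:
LHS = sin(0 + 1) = sin(1) ≈ 0.8415
RHS = sin(0)·cos(1) + cos(0)·sin(1) = sin(1) ≈ 0.8415

The sides agree, so this pair does not disprove the claim.

Answer: No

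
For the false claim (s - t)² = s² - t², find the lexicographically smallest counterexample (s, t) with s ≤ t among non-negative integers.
At (0, 0): both sides equal 0, so it holds there.

Substituting (0, 1) into the claim:
LHS = (0 - 1)² = 1
RHS = 0² - 1² = -1

Since LHS ≠ RHS, this pair disproves the claim, and no lexicographically smaller pair (s ≤ t, non-negative integers) does.

For instance (0, 6) is also a counterexample (LHS = 36, RHS = -36), but it's lexicographically larger.

Answer: (s, t) = (0, 1)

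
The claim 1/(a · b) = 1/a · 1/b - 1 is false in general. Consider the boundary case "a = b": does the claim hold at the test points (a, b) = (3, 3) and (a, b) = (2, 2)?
At (3, 3): LHS = 1/9 ≠ RHS = -8/9
At (2, 2): LHS = 1/4 ≠ RHS = -3/4

Answer: No, fails at both test points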